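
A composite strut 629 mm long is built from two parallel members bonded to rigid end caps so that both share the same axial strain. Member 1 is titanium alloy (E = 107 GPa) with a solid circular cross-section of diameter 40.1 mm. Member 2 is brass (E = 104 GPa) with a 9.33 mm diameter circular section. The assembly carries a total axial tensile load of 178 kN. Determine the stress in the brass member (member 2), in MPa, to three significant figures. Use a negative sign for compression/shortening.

130 MPa

A_1 = 1263 mm².
A_2 = 68.37 mm².
Equal strain + equilibrium ⇒ each member carries load in proportion to AE: A₁E₁ = 135100000 N, A₂E₂ = 7110000 N, ΣAE = 142200000 N.
σ₂ = P·E₂/ΣAE = 178000·104000/142200000 = 130.1 MPa.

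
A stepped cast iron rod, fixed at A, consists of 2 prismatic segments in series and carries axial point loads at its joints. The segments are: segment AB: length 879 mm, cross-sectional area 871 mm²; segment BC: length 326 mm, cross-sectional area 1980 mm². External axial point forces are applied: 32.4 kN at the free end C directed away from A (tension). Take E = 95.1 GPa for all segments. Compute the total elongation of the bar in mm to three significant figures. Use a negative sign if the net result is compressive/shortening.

0.400 mm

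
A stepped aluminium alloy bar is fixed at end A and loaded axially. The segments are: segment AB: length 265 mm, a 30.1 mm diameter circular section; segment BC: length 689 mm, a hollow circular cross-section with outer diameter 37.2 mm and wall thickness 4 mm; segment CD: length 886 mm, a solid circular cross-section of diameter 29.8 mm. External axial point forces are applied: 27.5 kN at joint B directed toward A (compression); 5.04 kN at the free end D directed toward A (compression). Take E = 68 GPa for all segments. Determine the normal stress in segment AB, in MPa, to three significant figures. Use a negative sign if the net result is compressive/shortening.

Internal axial forces (sectioning from the free end, tension +): N_CD = -5.04 kN, N_BC = -5.04 kN, N_AB = -32.54 kN.
A_AB = 711.6 mm².
σ_AB = N_AB/A_AB = -32540/711.6 = -45.73 MPa.

-45.7 MPa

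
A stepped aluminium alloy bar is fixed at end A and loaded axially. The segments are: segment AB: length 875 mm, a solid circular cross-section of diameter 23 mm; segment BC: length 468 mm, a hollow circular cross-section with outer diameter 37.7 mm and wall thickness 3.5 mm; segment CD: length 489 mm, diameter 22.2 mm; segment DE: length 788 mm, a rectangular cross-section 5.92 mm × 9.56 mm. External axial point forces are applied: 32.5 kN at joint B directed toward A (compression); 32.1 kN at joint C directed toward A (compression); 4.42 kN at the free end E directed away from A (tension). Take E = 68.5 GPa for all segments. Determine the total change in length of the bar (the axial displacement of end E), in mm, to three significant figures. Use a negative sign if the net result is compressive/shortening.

-1.37 mm

Internal axial forces (sectioning from the free end, tension +): N_DE = 4.42 kN, N_CD = 4.42 kN, N_BC = -27.68 kN, N_AB = -60.18 kN.
A_AB = 415.5 mm².
A_BC = 376 mm².
A_CD = 387.1 mm².
A_DE = 56.6 mm².
δ_AB = -60180·875/(415.5·68500) = -1.85 mm
δ_BC = -27680·468/(376·68500) = -0.5029 mm
δ_CD = 4420·489/(387.1·68500) = 0.08152 mm
δ_DE = 4420·788/(56.6·68500) = 0.8984 mm
δ = Σδ_i = -1.373 mm.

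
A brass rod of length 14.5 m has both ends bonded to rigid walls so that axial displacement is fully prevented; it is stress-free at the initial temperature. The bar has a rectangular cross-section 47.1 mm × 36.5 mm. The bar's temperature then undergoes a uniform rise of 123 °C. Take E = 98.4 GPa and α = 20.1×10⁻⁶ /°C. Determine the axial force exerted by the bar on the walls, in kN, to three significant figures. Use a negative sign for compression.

-418 kN

Free thermal expansion αLΔT = 20.1e-6 · 14500 · 123 = 35.85 mm.
The walls impose strain ε = −(35.85)/14500 = -2.4723e-03; σ = Eε = 98400 · -2.4723e-03 = -243.3 MPa.
Wall reaction R = σ·A = -243.3·1719 = -418200 N = -418.2 kN.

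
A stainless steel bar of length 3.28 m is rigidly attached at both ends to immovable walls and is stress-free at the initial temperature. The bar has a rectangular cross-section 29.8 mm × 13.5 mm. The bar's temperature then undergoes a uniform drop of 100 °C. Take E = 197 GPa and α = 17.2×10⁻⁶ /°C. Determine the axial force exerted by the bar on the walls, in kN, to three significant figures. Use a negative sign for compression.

136 kN

Free thermal expansion αLΔT = 17.2e-6 · 3280 · -100 = -5.642 mm.
The walls impose strain ε = −(-5.642)/3280 = 1.7200e-03; σ = Eε = 197000 · 1.7200e-03 = 338.8 MPa.
Wall reaction R = σ·A = 338.8·402.3 = 136300 N = 136.3 kN.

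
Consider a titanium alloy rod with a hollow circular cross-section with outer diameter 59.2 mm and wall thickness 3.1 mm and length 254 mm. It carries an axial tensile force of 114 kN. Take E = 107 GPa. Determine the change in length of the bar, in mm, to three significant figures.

A = 546.4 mm².
δ_mech = NL/(AE) = 114000·254/(546.4·107000) = 0.4953 mm.

0.495 mm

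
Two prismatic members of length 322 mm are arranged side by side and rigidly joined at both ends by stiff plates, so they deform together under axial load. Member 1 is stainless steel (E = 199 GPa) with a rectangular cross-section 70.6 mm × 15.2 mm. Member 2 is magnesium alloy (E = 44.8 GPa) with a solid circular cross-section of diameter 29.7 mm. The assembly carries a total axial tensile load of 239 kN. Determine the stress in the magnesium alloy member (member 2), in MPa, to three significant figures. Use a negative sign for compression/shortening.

43.8 MPa

A_1 = 1073 mm².
A_2 = 692.8 mm².
Equal strain + equilibrium ⇒ each member carries load in proportion to AE: A₁E₁ = 213600000 N, A₂E₂ = 31040000 N, ΣAE = 244600000 N.
σ₂ = P·E₂/ΣAE = 239000·44800/244600000 = 43.78 MPa.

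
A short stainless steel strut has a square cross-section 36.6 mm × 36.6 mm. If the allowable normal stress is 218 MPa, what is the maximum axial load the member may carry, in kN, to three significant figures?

292 kN

A = 1340 mm².
P_max = σ_allow · A = 218 · 1340 = 292000 N = 292 kN.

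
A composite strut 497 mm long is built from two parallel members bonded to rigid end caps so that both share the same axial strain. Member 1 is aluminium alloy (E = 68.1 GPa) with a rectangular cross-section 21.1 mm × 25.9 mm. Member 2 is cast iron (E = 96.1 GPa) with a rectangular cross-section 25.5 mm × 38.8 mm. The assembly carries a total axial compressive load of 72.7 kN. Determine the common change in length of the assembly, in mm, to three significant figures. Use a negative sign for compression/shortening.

-0.273 mm

A_1 = 546.5 mm².
A_2 = 989.4 mm².
Equal strain + equilibrium ⇒ each member carries load in proportion to AE: A₁E₁ = 37220000 N, A₂E₂ = 95080000 N, ΣAE = 132300000 N.
δ = PL/ΣAE = -72700·497/132300000 = -0.2731 mm.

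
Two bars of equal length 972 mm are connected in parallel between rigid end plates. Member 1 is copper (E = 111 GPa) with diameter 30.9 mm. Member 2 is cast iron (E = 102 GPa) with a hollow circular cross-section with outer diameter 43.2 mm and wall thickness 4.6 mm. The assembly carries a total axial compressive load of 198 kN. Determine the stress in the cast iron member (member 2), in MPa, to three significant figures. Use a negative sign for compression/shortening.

A_1 = 749.9 mm².
A_2 = 557.8 mm².
Equal strain + equilibrium ⇒ each member carries load in proportion to AE: A₁E₁ = 83240000 N, A₂E₂ = 56900000 N, ΣAE = 140100000 N.
σ₂ = P·E₂/ΣAE = -198000·102000/140100000 = -144.1 MPa.

-144 MPa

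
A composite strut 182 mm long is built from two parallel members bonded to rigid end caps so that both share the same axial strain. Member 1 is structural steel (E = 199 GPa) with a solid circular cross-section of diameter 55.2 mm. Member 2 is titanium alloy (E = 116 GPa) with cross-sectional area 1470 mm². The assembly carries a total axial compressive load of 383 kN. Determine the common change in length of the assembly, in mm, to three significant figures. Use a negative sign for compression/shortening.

-0.108 mm

A_1 = 2393 mm².
Equal strain + equilibrium ⇒ each member carries load in proportion to AE: A₁E₁ = 476200000 N, A₂E₂ = 170500000 N, ΣAE = 646800000 N.
δ = PL/ΣAE = -383000·182/646800000 = -0.1078 mm.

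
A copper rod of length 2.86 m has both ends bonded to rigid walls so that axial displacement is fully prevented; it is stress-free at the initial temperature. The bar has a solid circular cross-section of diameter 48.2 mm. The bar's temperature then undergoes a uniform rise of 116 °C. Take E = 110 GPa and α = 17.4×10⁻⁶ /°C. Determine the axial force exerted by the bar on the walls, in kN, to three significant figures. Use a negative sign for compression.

Free thermal expansion αLΔT = 17.4e-6 · 2860 · 116 = 5.773 mm.
The walls impose strain ε = −(5.773)/2860 = -2.0184e-03; σ = Eε = 110000 · -2.0184e-03 = -222 MPa.
Wall reaction R = σ·A = -222·1825 = -405100 N = -405.1 kN.

-405 kN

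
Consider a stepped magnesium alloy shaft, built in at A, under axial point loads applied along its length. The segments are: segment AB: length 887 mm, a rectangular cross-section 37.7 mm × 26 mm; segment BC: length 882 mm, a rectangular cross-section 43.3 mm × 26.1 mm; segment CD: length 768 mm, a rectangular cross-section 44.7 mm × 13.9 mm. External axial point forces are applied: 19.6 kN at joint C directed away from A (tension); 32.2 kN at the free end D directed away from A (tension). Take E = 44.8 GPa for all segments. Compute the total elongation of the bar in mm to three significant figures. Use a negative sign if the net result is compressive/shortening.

2.84 mm

Internal axial forces (sectioning from the free end, tension +): N_CD = 32.2 kN, N_BC = 51.8 kN, N_AB = 51.8 kN.
A_AB = 980.2 mm².
A_BC = 1130 mm².
A_CD = 621.3 mm².
δ_AB = 51800·887/(980.2·44800) = 1.046 mm
δ_BC = 51800·882/(1130·44800) = 0.9024 mm
δ_CD = 32200·768/(621.3·44800) = 0.8884 mm
δ = Σδ_i = 2.837 mm.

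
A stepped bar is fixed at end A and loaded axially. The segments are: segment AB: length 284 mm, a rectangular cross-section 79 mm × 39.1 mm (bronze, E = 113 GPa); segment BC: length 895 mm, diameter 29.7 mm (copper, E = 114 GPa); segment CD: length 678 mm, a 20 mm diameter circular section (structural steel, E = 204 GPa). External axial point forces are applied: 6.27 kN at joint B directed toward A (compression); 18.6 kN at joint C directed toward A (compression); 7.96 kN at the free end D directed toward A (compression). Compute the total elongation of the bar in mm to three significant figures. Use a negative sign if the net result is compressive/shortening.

-0.412 mm

Internal axial forces (sectioning from the free end, tension +): N_CD = -7.96 kN, N_BC = -26.56 kN, N_AB = -32.83 kN.
A_AB = 3089 mm².
A_BC = 692.8 mm².
A_CD = 314.2 mm².
δ_AB = -32830·284/(3089·113000) = -0.02671 mm
δ_BC = -26560·895/(692.8·114000) = -0.301 mm
δ_CD = -7960·678/(314.2·204000) = -0.08421 mm
δ = Σδ_i = -0.4119 mm.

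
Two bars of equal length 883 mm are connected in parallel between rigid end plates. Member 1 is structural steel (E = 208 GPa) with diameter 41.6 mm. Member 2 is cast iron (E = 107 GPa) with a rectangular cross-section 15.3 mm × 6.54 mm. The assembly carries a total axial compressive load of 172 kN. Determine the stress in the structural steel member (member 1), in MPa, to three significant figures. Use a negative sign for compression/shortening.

A_1 = 1359 mm².
A_2 = 100.1 mm².
Equal strain + equilibrium ⇒ each member carries load in proportion to AE: A₁E₁ = 282700000 N, A₂E₂ = 10710000 N, ΣAE = 293400000 N.
σ₁ = P·E₁/ΣAE = -172000·208000/293400000 = -121.9 MPa.

-122 MPa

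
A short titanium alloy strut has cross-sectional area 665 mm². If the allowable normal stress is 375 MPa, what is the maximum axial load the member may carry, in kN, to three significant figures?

249 kN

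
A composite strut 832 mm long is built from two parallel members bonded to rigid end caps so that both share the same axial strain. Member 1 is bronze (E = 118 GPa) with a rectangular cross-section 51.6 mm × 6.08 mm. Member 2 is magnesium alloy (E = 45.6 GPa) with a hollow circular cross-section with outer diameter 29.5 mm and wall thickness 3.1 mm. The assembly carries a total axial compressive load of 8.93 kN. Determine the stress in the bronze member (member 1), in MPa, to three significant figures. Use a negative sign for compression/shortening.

-21.6 MPa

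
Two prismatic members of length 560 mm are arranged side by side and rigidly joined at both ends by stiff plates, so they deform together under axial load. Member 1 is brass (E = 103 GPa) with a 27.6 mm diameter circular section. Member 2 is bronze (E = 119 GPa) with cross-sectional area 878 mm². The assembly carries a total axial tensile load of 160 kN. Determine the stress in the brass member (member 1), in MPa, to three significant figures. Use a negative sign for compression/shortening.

99.2 MPa

A_1 = 598.3 mm².
Equal strain + equilibrium ⇒ each member carries load in proportion to AE: A₁E₁ = 61620000 N, A₂E₂ = 104500000 N, ΣAE = 166100000 N.
σ₁ = P·E₁/ΣAE = 160000·103000/166100000 = 99.21 MPa.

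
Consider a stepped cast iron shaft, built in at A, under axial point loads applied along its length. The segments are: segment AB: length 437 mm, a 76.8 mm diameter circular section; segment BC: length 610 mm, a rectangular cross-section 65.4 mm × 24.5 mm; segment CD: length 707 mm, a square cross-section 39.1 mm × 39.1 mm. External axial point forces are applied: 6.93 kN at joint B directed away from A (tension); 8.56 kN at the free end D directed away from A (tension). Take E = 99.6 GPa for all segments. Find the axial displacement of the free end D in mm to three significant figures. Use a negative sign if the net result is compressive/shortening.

Internal axial forces (sectioning from the free end, tension +): N_CD = 8.56 kN, N_BC = 8.56 kN, N_AB = 15.49 kN.
A_AB = 4632 mm².
A_BC = 1602 mm².
A_CD = 1529 mm².
δ_AB = 15490·437/(4632·99600) = 0.01467 mm
δ_BC = 8560·610/(1602·99600) = 0.03272 mm
δ_CD = 8560·707/(1529·99600) = 0.03974 mm
δ = Σδ_i = 0.08713 mm.

0.0871 mm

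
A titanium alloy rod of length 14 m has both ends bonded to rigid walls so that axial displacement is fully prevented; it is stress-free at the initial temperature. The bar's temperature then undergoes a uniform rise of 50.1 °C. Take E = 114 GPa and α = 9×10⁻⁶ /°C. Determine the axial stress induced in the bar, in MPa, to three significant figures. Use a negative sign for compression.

-51.4 MPa

Free thermal expansion αLΔT = 9e-6 · 14000 · 50.1 = 6.313 mm.
The walls impose strain ε = −(6.313)/14000 = -4.5090e-04; σ = Eε = 114000 · -4.5090e-04 = -51.4 MPa.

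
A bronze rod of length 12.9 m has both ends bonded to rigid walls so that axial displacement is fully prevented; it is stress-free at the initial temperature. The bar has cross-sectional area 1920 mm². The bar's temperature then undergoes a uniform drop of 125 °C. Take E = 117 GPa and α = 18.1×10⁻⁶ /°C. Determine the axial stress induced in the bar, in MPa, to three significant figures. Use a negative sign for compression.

265 MPa

Free thermal expansion αLΔT = 18.1e-6 · 12900 · -125 = -29.19 mm.
The walls impose strain ε = −(-29.19)/12900 = 2.2625e-03; σ = Eε = 117000 · 2.2625e-03 = 264.7 MPa.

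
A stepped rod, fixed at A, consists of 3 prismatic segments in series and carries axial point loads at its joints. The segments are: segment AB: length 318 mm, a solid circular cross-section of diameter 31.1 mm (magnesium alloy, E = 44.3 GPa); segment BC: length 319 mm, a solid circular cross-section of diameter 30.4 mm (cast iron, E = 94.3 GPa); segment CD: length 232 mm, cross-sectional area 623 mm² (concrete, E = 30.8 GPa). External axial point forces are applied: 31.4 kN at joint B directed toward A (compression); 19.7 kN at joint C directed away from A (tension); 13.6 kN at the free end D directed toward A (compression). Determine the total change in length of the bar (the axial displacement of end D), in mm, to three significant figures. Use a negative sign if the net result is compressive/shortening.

-0.375 mm

Internal axial forces (sectioning from the free end, tension +): N_CD = -13.6 kN, N_BC = 6.1 kN, N_AB = -25.3 kN.
A_AB = 759.6 mm².
A_BC = 725.8 mm².
δ_AB = -25300·318/(759.6·44300) = -0.2391 mm
δ_BC = 6100·319/(725.8·94300) = 0.02843 mm
δ_CD = -13600·232/(623·30800) = -0.1644 mm
δ = Σδ_i = -0.3751 mm.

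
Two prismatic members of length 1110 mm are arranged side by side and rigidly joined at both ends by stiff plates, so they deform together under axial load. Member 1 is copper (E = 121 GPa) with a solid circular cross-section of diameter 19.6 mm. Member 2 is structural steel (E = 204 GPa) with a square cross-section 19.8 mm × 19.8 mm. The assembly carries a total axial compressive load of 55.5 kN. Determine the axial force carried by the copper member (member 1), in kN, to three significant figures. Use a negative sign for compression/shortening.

-17.4 kN

A_1 = 301.7 mm².
A_2 = 392 mm².
Equal strain + equilibrium ⇒ each member carries load in proportion to AE: A₁E₁ = 36510000 N, A₂E₂ = 79980000 N, ΣAE = 116500000 N.
F₁ = P·A₁E₁/ΣAE = -55500·36510000/116500000 = -17390 N.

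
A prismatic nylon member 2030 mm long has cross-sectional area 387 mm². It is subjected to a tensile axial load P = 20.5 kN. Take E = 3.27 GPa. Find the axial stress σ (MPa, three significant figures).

53.0 MPa

σ = N/A = 20500/387 = 52.97 MPa.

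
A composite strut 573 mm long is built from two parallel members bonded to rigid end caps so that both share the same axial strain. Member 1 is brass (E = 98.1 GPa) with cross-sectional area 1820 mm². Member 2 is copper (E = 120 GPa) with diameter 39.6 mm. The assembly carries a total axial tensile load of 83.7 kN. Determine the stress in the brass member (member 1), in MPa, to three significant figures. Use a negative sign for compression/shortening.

A_2 = 1232 mm².
Equal strain + equilibrium ⇒ each member carries load in proportion to AE: A₁E₁ = 178500000 N, A₂E₂ = 147800000 N, ΣAE = 326300000 N.
σ₁ = P·E₁/ΣAE = 83700·98100/326300000 = 25.16 MPa.

25.2 MPa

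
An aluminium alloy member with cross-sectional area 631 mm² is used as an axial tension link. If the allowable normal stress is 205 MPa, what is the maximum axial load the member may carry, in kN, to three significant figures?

129 kN

P_max = σ_allow · A = 205 · 631 = 129400 N = 129.4 kN.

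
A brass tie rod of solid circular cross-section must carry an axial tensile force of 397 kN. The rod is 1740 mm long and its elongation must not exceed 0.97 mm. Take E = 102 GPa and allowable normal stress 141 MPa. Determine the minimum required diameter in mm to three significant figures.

Required area A ≥ P/σ_allow = 397000/141 = 2816 mm².
For a solid circular section, d ≥ √(4A/π) = 59.87 mm.
Elongation limit: A ≥ PL/(Eδ_allow) = 397000·1740/(102000·0.97) = 6982 mm² ⇒ d ≥ 94.28 mm.
The elongation limit governs.

94.3 mm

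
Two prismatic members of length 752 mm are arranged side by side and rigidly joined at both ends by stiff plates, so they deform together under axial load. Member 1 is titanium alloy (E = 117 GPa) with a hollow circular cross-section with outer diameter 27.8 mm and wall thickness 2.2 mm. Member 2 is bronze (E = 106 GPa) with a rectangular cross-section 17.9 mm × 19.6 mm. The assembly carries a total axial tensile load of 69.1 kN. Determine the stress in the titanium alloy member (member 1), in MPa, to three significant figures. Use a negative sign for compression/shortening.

140 MPa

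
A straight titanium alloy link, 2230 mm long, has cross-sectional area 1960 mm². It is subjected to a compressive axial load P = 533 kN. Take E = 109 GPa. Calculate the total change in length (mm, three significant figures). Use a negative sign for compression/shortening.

δ_mech = NL/(AE) = -533000·2230/(1960·109000) = -5.564 mm.

-5.56 mm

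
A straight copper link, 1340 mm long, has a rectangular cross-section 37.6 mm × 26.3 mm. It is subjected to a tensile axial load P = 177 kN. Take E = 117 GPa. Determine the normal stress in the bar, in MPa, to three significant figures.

A = 988.9 mm².
σ = N/A = 177000/988.9 = 179 MPa.

179 MPa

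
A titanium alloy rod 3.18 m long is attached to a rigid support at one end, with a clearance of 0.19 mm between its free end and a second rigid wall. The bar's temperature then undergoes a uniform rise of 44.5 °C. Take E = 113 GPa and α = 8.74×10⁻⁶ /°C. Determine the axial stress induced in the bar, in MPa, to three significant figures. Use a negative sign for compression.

Free thermal expansion αLΔT = 8.74e-6 · 3180 · 44.5 = 1.237 mm.
The walls engage after the gap closes; constrained expansion = 1.237 − 0.19 = 1.047 mm.
The walls impose strain ε = −(1.047)/3180 = -3.2918e-04; σ = Eε = 113000 · -3.2918e-04 = -37.2 MPa.

-37.2 MPa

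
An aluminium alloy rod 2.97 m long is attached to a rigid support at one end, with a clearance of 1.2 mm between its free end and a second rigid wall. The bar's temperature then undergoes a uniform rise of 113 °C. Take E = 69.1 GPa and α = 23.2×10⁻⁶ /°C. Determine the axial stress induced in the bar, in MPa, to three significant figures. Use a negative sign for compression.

-153 MPa

Free thermal expansion αLΔT = 23.2e-6 · 2970 · 113 = 7.786 mm.
The walls engage after the gap closes; constrained expansion = 7.786 − 1.2 = 6.586 mm.
The walls impose strain ε = −(6.586)/2970 = -2.2176e-03; σ = Eε = 69100 · -2.2176e-03 = -153.2 MPa.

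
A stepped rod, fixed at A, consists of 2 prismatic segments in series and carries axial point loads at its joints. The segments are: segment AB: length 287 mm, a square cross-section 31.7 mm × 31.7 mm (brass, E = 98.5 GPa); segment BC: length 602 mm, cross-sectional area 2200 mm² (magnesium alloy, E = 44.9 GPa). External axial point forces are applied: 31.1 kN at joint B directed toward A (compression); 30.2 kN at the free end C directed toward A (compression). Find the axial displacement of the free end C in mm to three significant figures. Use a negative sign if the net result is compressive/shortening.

-0.362 mm

Internal axial forces (sectioning from the free end, tension +): N_BC = -30.2 kN, N_AB = -61.3 kN.
A_AB = 1005 mm².
δ_AB = -61300·287/(1005·98500) = -0.1777 mm
δ_BC = -30200·602/(2200·44900) = -0.184 mm
δ = Σδ_i = -0.3618 mm.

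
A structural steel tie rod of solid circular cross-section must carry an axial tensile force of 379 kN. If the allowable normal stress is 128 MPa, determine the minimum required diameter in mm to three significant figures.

Required area A ≥ P/σ_allow = 379000/128 = 2961 mm².
For a solid circular section, d ≥ √(4A/π) = 61.4 mm.

61.4 mm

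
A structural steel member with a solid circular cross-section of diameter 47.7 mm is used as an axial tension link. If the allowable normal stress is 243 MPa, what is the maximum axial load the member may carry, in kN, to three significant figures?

434 kN

A = 1787 mm².
P_max = σ_allow · A = 243 · 1787 = 434200 N = 434.2 kN.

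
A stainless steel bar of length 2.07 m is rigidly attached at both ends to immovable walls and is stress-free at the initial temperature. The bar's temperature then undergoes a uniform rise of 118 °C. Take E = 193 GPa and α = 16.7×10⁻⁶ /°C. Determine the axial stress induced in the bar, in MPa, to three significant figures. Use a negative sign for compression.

Free thermal expansion αLΔT = 16.7e-6 · 2070 · 118 = 4.079 mm.
The walls impose strain ε = −(4.079)/2070 = -1.9706e-03; σ = Eε = 193000 · -1.9706e-03 = -380.3 MPa.

-380 MPa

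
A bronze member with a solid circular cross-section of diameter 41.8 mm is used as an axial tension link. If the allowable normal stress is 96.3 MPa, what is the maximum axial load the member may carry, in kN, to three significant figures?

132 kN

A = 1372 mm².
P_max = σ_allow · A = 96.3 · 1372 = 132200 N = 132.2 kN.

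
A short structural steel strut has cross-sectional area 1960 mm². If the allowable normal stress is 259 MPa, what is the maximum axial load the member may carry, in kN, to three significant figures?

508 kN

P_max = σ_allow · A = 259 · 1960 = 507600 N = 507.6 kN.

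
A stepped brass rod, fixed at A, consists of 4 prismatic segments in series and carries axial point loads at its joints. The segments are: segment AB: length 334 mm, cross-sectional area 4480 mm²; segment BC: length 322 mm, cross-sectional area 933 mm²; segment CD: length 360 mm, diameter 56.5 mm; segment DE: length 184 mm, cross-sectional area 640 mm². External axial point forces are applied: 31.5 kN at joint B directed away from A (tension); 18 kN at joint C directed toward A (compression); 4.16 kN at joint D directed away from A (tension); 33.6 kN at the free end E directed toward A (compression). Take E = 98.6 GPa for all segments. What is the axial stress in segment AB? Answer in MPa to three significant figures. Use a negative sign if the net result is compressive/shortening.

-3.56 MPa

Internal axial forces (sectioning from the free end, tension +): N_DE = -33.6 kN, N_CD = -29.44 kN, N_BC = -47.44 kN, N_AB = -15.94 kN.
σ_AB = N_AB/A_AB = -15940/4480 = -3.558 MPa.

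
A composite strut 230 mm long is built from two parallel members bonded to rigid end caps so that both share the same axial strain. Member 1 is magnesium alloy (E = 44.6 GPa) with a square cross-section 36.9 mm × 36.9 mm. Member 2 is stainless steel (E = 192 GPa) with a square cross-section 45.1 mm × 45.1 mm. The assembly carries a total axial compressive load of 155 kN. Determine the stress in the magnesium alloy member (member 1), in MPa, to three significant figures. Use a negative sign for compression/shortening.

-15.3 MPa

A_1 = 1362 mm².
A_2 = 2034 mm².
Equal strain + equilibrium ⇒ each member carries load in proportion to AE: A₁E₁ = 60730000 N, A₂E₂ = 390500000 N, ΣAE = 451300000 N.
σ₁ = P·E₁/ΣAE = -155000·44600/451300000 = -15.32 MPa.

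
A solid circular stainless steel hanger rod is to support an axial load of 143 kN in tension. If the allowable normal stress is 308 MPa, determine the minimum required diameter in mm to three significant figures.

24.3 mm

Required area A ≥ P/σ_allow = 143000/308 = 464.3 mm².
For a solid circular section, d ≥ √(4A/π) = 24.31 mm.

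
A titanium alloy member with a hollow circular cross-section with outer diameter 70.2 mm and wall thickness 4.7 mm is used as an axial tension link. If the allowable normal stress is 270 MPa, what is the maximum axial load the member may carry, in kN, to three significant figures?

A = 967.1 mm².
P_max = σ_allow · A = 270 · 967.1 = 261100 N = 261.1 kN.

261 kN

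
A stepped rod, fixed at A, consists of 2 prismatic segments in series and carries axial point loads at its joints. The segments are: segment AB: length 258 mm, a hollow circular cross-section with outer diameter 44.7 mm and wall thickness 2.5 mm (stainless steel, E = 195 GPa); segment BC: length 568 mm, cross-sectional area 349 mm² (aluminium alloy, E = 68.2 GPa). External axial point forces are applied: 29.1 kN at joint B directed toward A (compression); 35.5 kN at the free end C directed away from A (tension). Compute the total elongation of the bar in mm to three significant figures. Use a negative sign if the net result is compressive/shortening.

Internal axial forces (sectioning from the free end, tension +): N_BC = 35.5 kN, N_AB = 6.4 kN.
A_AB = 331.4 mm².
δ_AB = 6400·258/(331.4·195000) = 0.02555 mm
δ_BC = 35500·568/(349·68200) = 0.8472 mm
δ = Σδ_i = 0.8727 mm.

0.873 mm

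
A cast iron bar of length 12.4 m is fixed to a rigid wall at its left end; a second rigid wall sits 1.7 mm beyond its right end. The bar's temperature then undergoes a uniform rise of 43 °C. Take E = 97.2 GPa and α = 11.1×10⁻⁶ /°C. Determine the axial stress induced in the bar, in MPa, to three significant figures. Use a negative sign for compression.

-33.1 MPa

Free thermal expansion αLΔT = 11.1e-6 · 12400 · 43 = 5.919 mm.
The walls engage after the gap closes; constrained expansion = 5.919 − 1.7 = 4.219 mm.
The walls impose strain ε = −(4.219)/12400 = -3.4020e-04; σ = Eε = 97200 · -3.4020e-04 = -33.07 MPa.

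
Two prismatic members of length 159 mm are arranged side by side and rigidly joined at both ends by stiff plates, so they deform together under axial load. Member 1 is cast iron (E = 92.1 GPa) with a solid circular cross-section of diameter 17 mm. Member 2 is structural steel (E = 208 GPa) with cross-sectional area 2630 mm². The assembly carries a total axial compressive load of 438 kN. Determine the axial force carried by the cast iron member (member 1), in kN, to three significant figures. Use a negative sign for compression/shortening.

A_1 = 227 mm².
Equal strain + equilibrium ⇒ each member carries load in proportion to AE: A₁E₁ = 20900000 N, A₂E₂ = 547000000 N, ΣAE = 567900000 N.
F₁ = P·A₁E₁/ΣAE = -438000·20900000/567900000 = -16120 N.

-16.1 kN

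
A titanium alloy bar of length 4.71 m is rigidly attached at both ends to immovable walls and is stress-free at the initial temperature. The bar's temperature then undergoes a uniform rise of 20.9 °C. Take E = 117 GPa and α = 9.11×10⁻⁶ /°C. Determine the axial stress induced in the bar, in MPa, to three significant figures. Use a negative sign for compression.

-22.3 MPa

Free thermal expansion αLΔT = 9.11e-6 · 4710 · 20.9 = 0.8968 mm.
The walls impose strain ε = −(0.8968)/4710 = -1.9040e-04; σ = Eε = 117000 · -1.9040e-04 = -22.28 MPa.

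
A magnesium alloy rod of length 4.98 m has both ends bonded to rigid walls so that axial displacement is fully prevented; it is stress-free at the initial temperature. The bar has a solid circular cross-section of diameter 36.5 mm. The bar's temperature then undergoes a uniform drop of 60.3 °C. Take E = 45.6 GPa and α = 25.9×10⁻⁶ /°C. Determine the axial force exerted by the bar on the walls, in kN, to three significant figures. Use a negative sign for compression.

Free thermal expansion αLΔT = 25.9e-6 · 4980 · -60.3 = -7.778 mm.
The walls impose strain ε = −(-7.778)/4980 = 1.5618e-03; σ = Eε = 45600 · 1.5618e-03 = 71.22 MPa.
Wall reaction R = σ·A = 71.22·1046 = 74520 N = 74.52 kN.

74.5 kN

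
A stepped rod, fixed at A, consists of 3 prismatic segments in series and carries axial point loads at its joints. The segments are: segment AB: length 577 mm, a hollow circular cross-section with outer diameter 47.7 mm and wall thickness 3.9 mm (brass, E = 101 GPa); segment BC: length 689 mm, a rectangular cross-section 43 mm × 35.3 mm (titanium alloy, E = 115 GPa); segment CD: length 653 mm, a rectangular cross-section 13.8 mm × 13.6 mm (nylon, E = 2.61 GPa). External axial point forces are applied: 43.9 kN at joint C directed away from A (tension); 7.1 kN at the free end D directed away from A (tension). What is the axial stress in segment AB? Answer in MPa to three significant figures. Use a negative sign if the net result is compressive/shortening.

95.0 MPa

Internal axial forces (sectioning from the free end, tension +): N_CD = 7.1 kN, N_BC = 51 kN, N_AB = 51 kN.
A_AB = 536.6 mm².
σ_AB = N_AB/A_AB = 51000/536.6 = 95.03 MPa.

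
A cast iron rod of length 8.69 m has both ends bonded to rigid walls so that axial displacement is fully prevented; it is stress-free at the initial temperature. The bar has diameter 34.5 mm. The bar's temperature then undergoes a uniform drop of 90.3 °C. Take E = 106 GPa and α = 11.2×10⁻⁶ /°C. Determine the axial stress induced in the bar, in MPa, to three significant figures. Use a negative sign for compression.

Free thermal expansion αLΔT = 11.2e-6 · 8690 · -90.3 = -8.789 mm.
The walls impose strain ε = −(-8.789)/8690 = 1.0114e-03; σ = Eε = 106000 · 1.0114e-03 = 107.2 MPa.

107 MPa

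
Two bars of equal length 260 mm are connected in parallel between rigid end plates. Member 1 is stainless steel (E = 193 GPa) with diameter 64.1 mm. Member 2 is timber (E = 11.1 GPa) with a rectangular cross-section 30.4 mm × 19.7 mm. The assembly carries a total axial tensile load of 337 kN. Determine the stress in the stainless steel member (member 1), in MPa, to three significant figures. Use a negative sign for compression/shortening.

103 MPa

A_1 = 3227 mm².
A_2 = 598.9 mm².
Equal strain + equilibrium ⇒ each member carries load in proportion to AE: A₁E₁ = 622800000 N, A₂E₂ = 6648000 N, ΣAE = 629500000 N.
σ₁ = P·E₁/ΣAE = 337000·193000/629500000 = 103.3 MPa.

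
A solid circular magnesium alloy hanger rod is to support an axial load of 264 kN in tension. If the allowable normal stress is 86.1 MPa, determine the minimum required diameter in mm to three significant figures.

62.5 mm

Required area A ≥ P/σ_allow = 264000/86.1 = 3066 mm².
For a solid circular section, d ≥ √(4A/π) = 62.48 mm.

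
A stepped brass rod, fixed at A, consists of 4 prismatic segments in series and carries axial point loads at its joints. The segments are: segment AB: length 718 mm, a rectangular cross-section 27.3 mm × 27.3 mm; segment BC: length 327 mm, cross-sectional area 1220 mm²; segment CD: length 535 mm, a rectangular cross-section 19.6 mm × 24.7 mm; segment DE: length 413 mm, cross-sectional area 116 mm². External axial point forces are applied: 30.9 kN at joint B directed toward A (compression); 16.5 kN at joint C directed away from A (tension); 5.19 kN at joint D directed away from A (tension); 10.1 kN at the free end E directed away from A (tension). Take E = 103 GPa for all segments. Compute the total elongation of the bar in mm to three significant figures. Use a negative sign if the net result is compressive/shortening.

Internal axial forces (sectioning from the free end, tension +): N_DE = 10.1 kN, N_CD = 15.29 kN, N_BC = 31.79 kN, N_AB = 0.89 kN.
A_AB = 745.3 mm².
A_CD = 484.1 mm².
δ_AB = 890·718/(745.3·103000) = 0.008324 mm
δ_BC = 31790·327/(1220·103000) = 0.08273 mm
δ_CD = 15290·535/(484.1·103000) = 0.164 mm
δ_DE = 10100·413/(116·103000) = 0.3491 mm
δ = Σδ_i = 0.6042 mm.

0.604 mm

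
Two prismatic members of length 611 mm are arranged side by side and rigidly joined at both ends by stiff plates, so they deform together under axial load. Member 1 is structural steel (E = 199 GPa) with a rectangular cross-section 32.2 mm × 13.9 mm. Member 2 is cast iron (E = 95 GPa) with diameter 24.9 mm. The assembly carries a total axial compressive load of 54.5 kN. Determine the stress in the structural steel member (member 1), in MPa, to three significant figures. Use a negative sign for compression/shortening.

-80.1 MPa

A_1 = 447.6 mm².
A_2 = 487 mm².
Equal strain + equilibrium ⇒ each member carries load in proportion to AE: A₁E₁ = 89070000 N, A₂E₂ = 46260000 N, ΣAE = 135300000 N.
σ₁ = P·E₁/ΣAE = -54500·199000/135300000 = -80.14 MPa.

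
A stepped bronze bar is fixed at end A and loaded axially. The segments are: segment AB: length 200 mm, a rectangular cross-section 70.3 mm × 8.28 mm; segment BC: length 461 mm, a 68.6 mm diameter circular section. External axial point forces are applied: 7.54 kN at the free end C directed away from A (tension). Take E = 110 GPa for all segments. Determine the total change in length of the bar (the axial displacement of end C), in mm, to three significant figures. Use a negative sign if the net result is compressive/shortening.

Internal axial forces (sectioning from the free end, tension +): N_BC = 7.54 kN, N_AB = 7.54 kN.
A_AB = 582.1 mm².
A_BC = 3696 mm².
δ_AB = 7540·200/(582.1·110000) = 0.02355 mm
δ_BC = 7540·461/(3696·110000) = 0.00855 mm
δ = Σδ_i = 0.0321 mm.

0.0321 mm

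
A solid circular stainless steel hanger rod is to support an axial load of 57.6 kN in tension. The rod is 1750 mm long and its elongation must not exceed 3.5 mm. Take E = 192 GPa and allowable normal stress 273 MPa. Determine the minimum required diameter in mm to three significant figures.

Required area A ≥ P/σ_allow = 57600/273 = 211 mm².
For a solid circular section, d ≥ √(4A/π) = 16.39 mm.
Elongation limit: A ≥ PL/(Eδ_allow) = 57600·1750/(192000·3.5) = 150 mm² ⇒ d ≥ 13.82 mm.
The stress limit governs.

16.4 mm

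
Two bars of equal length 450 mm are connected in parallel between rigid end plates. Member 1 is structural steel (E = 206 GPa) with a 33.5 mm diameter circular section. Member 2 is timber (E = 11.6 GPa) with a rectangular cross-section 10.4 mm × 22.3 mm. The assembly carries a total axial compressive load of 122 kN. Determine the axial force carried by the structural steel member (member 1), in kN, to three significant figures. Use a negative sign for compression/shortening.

-120 kN

A_1 = 881.4 mm².
A_2 = 231.9 mm².
Equal strain + equilibrium ⇒ each member carries load in proportion to AE: A₁E₁ = 181600000 N, A₂E₂ = 2690000 N, ΣAE = 184300000 N.
F₁ = P·A₁E₁/ΣAE = -122000·181600000/184300000 = -120200 N.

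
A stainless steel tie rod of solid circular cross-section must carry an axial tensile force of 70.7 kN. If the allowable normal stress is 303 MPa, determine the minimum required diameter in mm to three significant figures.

Required area A ≥ P/σ_allow = 70700/303 = 233.3 mm².
For a solid circular section, d ≥ √(4A/π) = 17.24 mm.

17.2 mm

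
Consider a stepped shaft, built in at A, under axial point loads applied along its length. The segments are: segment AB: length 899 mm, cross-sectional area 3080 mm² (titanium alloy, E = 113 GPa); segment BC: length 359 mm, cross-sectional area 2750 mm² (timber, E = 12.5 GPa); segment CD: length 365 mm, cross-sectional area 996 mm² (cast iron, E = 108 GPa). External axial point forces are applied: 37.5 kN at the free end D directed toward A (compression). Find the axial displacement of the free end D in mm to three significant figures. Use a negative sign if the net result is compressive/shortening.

-0.616 mm

Internal axial forces (sectioning from the free end, tension +): N_CD = -37.5 kN, N_BC = -37.5 kN, N_AB = -37.5 kN.
δ_AB = -37500·899/(3080·113000) = -0.09686 mm
δ_BC = -37500·359/(2750·12500) = -0.3916 mm
δ_CD = -37500·365/(996·108000) = -0.1272 mm
δ = Σδ_i = -0.6157 mm.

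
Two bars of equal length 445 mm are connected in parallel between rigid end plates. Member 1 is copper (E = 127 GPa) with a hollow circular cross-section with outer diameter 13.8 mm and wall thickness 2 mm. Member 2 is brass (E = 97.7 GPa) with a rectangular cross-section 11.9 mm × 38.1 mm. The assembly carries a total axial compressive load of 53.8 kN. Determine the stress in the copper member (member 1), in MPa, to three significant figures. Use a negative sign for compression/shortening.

A_1 = 74.14 mm².
A_2 = 453.4 mm².
Equal strain + equilibrium ⇒ each member carries load in proportion to AE: A₁E₁ = 9416000 N, A₂E₂ = 44300000 N, ΣAE = 53710000 N.
σ₁ = P·E₁/ΣAE = -53800·127000/53710000 = -127.2 MPa.

-127 MPa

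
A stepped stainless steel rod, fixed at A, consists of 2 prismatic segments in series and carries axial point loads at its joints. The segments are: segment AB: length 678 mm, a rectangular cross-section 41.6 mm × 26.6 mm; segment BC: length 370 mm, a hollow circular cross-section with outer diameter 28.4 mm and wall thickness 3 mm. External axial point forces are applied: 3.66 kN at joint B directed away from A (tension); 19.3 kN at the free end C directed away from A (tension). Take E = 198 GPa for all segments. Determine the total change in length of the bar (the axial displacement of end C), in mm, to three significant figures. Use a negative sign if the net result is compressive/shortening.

0.222 mm

Internal axial forces (sectioning from the free end, tension +): N_BC = 19.3 kN, N_AB = 22.96 kN.
A_AB = 1107 mm².
A_BC = 239.4 mm².
δ_AB = 22960·678/(1107·198000) = 0.07105 mm
δ_BC = 19300·370/(239.4·198000) = 0.1507 mm
δ = Σδ_i = 0.2217 mm.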